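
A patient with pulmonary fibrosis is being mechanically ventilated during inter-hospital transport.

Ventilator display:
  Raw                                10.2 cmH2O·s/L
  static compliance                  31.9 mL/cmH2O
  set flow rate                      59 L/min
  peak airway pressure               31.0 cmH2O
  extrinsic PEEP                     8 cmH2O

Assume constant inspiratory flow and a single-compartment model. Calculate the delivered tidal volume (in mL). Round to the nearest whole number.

414

Flow: 59 L/min ÷ 60 = 0.9833 L/s.
Equation of motion (constant flow): PIP = Vt/C + R·V̇ + PEEP.
Vt/C = PIP − R·V̇ − PEEP = 31.0 − 10.03 − 8 = 12.97 cmH2O.
Vt = C × 12.97 = 31.9 × 12.97 = 413.74 mL.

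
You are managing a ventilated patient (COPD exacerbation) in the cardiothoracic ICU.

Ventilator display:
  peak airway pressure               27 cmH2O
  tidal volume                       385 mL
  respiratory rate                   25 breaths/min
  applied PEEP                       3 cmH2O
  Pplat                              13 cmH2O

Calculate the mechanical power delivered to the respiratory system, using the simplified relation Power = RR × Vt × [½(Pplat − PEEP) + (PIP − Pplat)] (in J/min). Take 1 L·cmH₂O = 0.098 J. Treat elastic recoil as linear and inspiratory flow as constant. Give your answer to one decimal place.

Per-breath work = Vt × [½(Pplat−PEEP) + (PIP−Pplat)] = 0.385 × [0.5×10.0 + 14.0] = 0.385 × 19.0 = 7.315 L·cmH2O.
Power = 25 × 7.315 = 182.88 L·cmH2O/min.
× 0.098 J/(L·cmH2O) → 17.922 J/min.

17.9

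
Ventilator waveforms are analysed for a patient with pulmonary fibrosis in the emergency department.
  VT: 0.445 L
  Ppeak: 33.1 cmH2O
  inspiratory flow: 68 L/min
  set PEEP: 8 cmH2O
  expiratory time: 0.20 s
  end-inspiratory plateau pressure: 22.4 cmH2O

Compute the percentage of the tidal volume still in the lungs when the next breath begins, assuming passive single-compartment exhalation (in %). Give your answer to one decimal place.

50.4

Flow: 68 L/min ÷ 60 = 1.1333 L/s.
R = (PIP − Pplat)/V̇ = (33.1 − 22.4) / 1.1333 = 10.7/1.1333 = 9.441 cmH2O·s/L.
C = Vt/(Pplat − PEEP) = 445.0 / (22.4 − 8) = 445.0/14.4 = 30.903 mL/cmH2O.
τ = R × C = 9.441 × 0.0309 L/cmH2O = 0.2917 s.
Fraction remaining at end-expiration = e^(−Te/τ) = e^(−0.20/0.2917) = 0.5038 → 50.38%.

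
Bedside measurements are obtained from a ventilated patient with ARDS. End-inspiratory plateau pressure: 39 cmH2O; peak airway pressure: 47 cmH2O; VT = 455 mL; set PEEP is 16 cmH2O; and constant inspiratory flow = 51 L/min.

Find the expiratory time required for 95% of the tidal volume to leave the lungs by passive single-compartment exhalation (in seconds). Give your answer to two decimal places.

0.56

Flow: 51 L/min ÷ 60 = 0.85 L/s.
R = (PIP − Pplat)/V̇ = (47 − 39) / 0.85 = 8.0/0.85 = 9.412 cmH2O·s/L.
C = Vt/(Pplat − PEEP) = 455.0 / (39 − 16) = 455.0/23.0 = 19.783 mL/cmH2O.
τ = R × C = 9.412 × 0.01978 L/cmH2O = 0.1862 s.
t = −τ·ln(1 − 0.95) = −0.1862·ln(0.05) = 0.5578 s.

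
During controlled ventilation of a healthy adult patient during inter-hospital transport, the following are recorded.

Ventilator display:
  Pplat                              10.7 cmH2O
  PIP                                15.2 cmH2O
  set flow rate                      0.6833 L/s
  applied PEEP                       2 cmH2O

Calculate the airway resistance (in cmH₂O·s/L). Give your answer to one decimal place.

Raw = (PIP − Pplat) / flow = (15.2 − 10.7) / 0.6833 = 4.5 / 0.6833 = 6.586 cmH2O·s/L.

6.6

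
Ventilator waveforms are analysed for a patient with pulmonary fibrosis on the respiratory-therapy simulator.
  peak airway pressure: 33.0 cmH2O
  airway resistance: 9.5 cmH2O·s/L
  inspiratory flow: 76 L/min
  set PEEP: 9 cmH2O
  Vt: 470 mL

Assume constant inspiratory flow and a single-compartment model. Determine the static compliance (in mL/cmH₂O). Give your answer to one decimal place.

Flow: 76 L/min ÷ 60 = 1.2667 L/s.
Equation of motion (constant flow): PIP = Vt/C + R·V̇ + PEEP.
Vt/C = PIP − R·V̇ − PEEP = 33.0 − 9.5×1.2667 − 9 = 33.0 − 12.034 − 9 = 11.966 cmH2O.
C = Vt / 11.966 = 470 / 11.966 = 39.278 mL/cmH2O.

39.3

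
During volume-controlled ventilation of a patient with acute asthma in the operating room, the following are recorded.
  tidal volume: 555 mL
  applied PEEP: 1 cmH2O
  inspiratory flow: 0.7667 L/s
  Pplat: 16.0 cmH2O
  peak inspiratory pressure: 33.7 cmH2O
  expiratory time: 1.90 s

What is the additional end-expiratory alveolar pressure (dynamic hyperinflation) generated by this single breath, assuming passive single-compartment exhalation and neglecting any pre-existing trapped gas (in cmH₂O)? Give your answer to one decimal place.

1.6

R = (PIP − Pplat)/V̇ = (33.7 − 16.0) / 0.7667 = 17.7/0.7667 = 23.086 cmH2O·s/L.
C = Vt/(Pplat − PEEP) = 555.0 / (16.0 − 1) = 555.0/15.0 = 37.0 mL/cmH2O.
τ = R × C = 23.086 × 0.037 L/cmH2O = 0.8542 s.
Fraction remaining = e^(−Te/τ) = e^(−1.90/0.8542) = 0.1081; trapped volume = 555.0 × 0.1081 = 59.996 mL.
Additional alveolar pressure from trapping ≈ V_trapped / C = 59.996 / 37.0 = 1.622 cmH2O.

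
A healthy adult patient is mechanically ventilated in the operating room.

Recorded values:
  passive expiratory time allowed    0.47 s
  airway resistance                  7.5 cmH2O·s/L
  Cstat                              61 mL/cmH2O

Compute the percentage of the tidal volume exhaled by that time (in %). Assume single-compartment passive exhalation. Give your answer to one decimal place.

64.2

τ = R × C = 7.5 × 61 mL/cmH2O = 7.5 × 0.061 L/cmH2O = 0.4575 s.
Passive exhalation: V(t)/V₀ = e^(−t/τ) = e^(−0.47/0.4575) = 0.358.
Fraction exhaled = 1 − 0.358 = 0.642 → 64.2%.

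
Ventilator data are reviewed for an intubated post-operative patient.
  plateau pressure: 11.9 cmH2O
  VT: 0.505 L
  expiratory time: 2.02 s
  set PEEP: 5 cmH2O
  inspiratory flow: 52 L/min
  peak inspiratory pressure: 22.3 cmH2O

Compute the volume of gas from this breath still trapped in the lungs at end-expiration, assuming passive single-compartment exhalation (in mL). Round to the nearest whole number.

Flow: 52 L/min ÷ 60 = 0.8667 L/s.
R = (PIP − Pplat)/V̇ = (22.3 − 11.9) / 0.8667 = 10.4/0.8667 = 12.0 cmH2O·s/L.
C = Vt/(Pplat − PEEP) = 505.0 / (11.9 − 5) = 505.0/6.9 = 73.188 mL/cmH2O.
τ = R × C = 12.0 × 0.07319 L/cmH2O = 0.8783 s.
Fraction remaining = e^(−Te/τ) = e^(−2.02/0.8783) = 0.1003.
Trapped volume = 505.0 × 0.1003 = 50.652 mL.

51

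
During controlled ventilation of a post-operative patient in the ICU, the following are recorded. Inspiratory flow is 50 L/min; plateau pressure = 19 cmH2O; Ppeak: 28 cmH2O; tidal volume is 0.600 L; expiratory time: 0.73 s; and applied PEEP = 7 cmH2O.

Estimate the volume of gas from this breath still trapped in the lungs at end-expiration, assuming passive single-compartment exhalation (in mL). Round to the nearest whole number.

155

Flow: 50 L/min ÷ 60 = 0.8333 L/s.
R = (PIP − Pplat)/V̇ = (28 − 19) / 0.8333 = 9.0/0.8333 = 10.8 cmH2O·s/L.
C = Vt/(Pplat − PEEP) = 600.0 / (19 − 7) = 600.0/12.0 = 50.0 mL/cmH2O.
τ = R × C = 10.8 × 0.05 L/cmH2O = 0.54 s.
Fraction remaining = e^(−Te/τ) = e^(−0.73/0.54) = 0.2588.
Trapped volume = 600.0 × 0.2588 = 155.28 mL.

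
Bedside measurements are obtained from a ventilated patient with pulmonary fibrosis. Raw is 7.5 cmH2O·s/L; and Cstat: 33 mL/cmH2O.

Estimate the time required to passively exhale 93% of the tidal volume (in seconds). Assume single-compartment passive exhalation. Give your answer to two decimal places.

0.66

τ = R × C = 7.5 × 33 mL/cmH2O = 7.5 × 0.033 L/cmH2O = 0.2475 s.
Exhaled fraction f = 1 − e^(−t/τ) → t = −τ·ln(1 − f) = −0.2475·ln(0.07) = 0.6582 s.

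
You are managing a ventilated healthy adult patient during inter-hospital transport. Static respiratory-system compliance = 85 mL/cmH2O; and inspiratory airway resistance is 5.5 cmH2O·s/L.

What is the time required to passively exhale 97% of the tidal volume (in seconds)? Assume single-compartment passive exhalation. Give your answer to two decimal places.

τ = R × C = 5.5 × 85 mL/cmH2O = 5.5 × 0.085 L/cmH2O = 0.4675 s.
Exhaled fraction f = 1 − e^(−t/τ) → t = −τ·ln(1 − f) = −0.4675·ln(0.03) = 1.639 s.

1.64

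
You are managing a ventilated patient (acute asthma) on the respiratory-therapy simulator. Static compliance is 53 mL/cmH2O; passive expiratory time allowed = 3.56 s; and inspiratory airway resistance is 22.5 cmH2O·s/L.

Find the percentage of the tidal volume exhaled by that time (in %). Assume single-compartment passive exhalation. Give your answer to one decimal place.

94.9

τ = R × C = 22.5 × 53 mL/cmH2O = 22.5 × 0.053 L/cmH2O = 1.193 s.
Passive exhalation: V(t)/V₀ = e^(−t/τ) = e^(−3.56/1.193) = 0.05059.
Fraction exhaled = 1 − 0.05059 = 0.9494 → 94.94%.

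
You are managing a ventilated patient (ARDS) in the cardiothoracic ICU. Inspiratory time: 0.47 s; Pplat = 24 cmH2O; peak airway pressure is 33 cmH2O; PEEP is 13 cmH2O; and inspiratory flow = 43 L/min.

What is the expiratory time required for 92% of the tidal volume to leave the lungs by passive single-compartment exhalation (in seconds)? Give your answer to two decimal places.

0.97

Flow: 43 L/min ÷ 60 = 0.7167 L/s.
Vt = flow × Ti = 0.7167 L/s × 0.47 s × 1000 mL/L = 336.85 mL.
R = (PIP − Pplat)/V̇ = (33 − 24) / 0.7167 = 9.0/0.7167 = 12.558 cmH2O·s/L.
C = Vt/(Pplat − PEEP) = 336.85 / (24 − 13) = 336.85/11.0 = 30.623 mL/cmH2O.
τ = R × C = 12.558 × 0.03062 L/cmH2O = 0.3845 s.
t = −τ·ln(1 − 0.92) = −0.3845·ln(0.08) = 0.9711 s.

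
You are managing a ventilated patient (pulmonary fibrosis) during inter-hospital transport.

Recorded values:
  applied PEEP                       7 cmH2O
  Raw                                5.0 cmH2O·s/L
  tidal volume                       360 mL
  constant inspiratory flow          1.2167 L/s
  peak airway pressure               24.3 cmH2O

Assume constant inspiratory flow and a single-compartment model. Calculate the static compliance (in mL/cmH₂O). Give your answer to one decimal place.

32.1

Equation of motion (constant flow): PIP = Vt/C + R·V̇ + PEEP.
Vt/C = PIP − R·V̇ − PEEP = 24.3 − 5.0×1.2167 − 7 = 24.3 − 6.084 − 7 = 11.216 cmH2O.
C = Vt / 11.216 = 360 / 11.216 = 32.097 mL/cmH2O.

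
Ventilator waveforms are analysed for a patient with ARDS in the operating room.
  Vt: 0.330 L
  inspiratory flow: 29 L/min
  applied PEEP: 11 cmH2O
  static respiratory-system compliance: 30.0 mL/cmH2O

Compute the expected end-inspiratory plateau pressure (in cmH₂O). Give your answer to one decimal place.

22.0

Pplat = PEEP + Vt / Cstat = 11 + 330 / 30.0 = 11 + 11.0 = 22.0 cmH2O.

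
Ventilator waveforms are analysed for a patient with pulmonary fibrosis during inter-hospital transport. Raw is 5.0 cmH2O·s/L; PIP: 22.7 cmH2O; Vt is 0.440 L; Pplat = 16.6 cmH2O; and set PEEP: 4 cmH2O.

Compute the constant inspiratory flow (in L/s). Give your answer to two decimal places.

flow = (PIP − Pplat) / Raw = 6.1 / 5.0 = 1.22 L/s.

1.22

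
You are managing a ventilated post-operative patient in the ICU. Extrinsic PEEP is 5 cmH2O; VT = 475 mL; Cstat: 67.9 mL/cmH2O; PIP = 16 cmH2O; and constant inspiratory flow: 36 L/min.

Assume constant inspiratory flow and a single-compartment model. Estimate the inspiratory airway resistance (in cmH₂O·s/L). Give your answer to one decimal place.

Flow: 36 L/min ÷ 60 = 0.6 L/s.
Equation of motion (constant flow): PIP = Vt/C + R·V̇ + PEEP.
R·V̇ = PIP − Vt/C − PEEP = 16 − 475/67.9 − 5 = 16 − 6.996 − 5 = 4.004 cmH2O.
R = 4.004 / 0.6 = 6.673 cmH2O·s/L.

6.7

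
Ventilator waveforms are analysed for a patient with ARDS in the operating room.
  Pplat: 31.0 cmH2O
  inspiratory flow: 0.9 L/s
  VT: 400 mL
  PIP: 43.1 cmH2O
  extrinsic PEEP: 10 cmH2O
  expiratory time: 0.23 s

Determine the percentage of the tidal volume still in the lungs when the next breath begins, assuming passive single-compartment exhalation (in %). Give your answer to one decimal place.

R = (PIP − Pplat)/V̇ = (43.1 − 31.0) / 0.9 = 12.1/0.9 = 13.444 cmH2O·s/L.
C = Vt/(Pplat − PEEP) = 400.0 / (31.0 − 10) = 400.0/21.0 = 19.048 mL/cmH2O.
τ = R × C = 13.444 × 0.01905 L/cmH2O = 0.2561 s.
Fraction remaining at end-expiration = e^(−Te/τ) = e^(−0.23/0.2561) = 0.4073 → 40.73%.

40.7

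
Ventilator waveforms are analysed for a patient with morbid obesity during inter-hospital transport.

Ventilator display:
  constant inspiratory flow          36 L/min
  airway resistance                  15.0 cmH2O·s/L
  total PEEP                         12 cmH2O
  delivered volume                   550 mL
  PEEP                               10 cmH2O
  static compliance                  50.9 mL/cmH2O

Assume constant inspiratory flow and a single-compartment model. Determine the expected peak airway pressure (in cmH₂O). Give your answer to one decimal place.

31.8

Flow: 36 L/min ÷ 60 = 0.6 L/s.
Total PEEP = 12 cmH2O (set 10 + intrinsic 2); this is the baseline alveolar pressure.
Equation of motion (constant flow): PIP = Vt/C + R·V̇ + PEEP.
PIP = 550/50.9 + 15.0×0.6 + 12 = 10.806 + 9.0 + 12 = 31.806 cmH2O.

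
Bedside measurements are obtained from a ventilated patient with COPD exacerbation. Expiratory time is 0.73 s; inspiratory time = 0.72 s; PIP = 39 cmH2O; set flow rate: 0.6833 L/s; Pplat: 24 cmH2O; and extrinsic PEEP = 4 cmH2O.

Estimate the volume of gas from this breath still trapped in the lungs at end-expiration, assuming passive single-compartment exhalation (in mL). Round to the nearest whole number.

Vt = flow × Ti = 0.6833 L/s × 0.72 s × 1000 mL/L = 491.98 mL.
R = (PIP − Pplat)/V̇ = (39 − 24) / 0.6833 = 15.0/0.6833 = 21.952 cmH2O·s/L.
C = Vt/(Pplat − PEEP) = 491.98 / (24 − 4) = 491.98/20.0 = 24.599 mL/cmH2O.
τ = R × C = 21.952 × 0.0246 L/cmH2O = 0.54 s.
Fraction remaining = e^(−Te/τ) = e^(−0.73/0.54) = 0.2588.
Trapped volume = 491.98 × 0.2588 = 127.32 mL.

127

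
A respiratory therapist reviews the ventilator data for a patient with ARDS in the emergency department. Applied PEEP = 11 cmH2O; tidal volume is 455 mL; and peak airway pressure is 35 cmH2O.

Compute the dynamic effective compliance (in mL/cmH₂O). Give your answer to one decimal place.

Dynamic compliance = Vt / (PIP − PEEP) = 455 / (35 − 11) = 455 / 24.0 = 18.958 mL/cmH2O.

19.0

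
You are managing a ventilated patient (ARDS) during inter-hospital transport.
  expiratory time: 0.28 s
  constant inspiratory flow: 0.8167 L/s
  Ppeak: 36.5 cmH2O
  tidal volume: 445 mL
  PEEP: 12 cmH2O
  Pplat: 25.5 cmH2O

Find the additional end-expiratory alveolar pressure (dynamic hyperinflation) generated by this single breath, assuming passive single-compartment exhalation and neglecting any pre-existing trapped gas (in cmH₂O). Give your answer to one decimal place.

7.2

R = (PIP − Pplat)/V̇ = (36.5 − 25.5) / 0.8167 = 11.0/0.8167 = 13.469 cmH2O·s/L.
C = Vt/(Pplat − PEEP) = 445.0 / (25.5 − 12) = 445.0/13.5 = 32.963 mL/cmH2O.
τ = R × C = 13.469 × 0.03296 L/cmH2O = 0.4439 s.
Fraction remaining = e^(−Te/τ) = e^(−0.28/0.4439) = 0.5322; trapped volume = 445.0 × 0.5322 = 236.83 mL.
Additional alveolar pressure from trapping ≈ V_trapped / C = 236.83 / 32.963 = 7.185 cmH2O.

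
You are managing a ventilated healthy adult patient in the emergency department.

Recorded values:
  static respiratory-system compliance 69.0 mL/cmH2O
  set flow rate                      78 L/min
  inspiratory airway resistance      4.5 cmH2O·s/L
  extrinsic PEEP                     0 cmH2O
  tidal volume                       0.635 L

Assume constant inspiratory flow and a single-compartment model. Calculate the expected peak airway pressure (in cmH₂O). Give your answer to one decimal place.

Flow: 78 L/min ÷ 60 = 1.3 L/s.
Equation of motion (constant flow): PIP = Vt/C + R·V̇ + PEEP.
PIP = 635/69.0 + 4.5×1.3 + 0 = 9.203 + 5.85 + 0 = 15.053 cmH2O.

15.1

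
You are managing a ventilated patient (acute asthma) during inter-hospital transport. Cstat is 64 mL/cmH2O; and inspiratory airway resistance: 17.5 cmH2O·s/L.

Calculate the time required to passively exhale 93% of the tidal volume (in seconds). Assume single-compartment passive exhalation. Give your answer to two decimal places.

τ = R × C = 17.5 × 64 mL/cmH2O = 17.5 × 0.064 L/cmH2O = 1.12 s.
Exhaled fraction f = 1 − e^(−t/τ) → t = −τ·ln(1 − f) = −1.12·ln(0.07) = 2.978 s.

2.98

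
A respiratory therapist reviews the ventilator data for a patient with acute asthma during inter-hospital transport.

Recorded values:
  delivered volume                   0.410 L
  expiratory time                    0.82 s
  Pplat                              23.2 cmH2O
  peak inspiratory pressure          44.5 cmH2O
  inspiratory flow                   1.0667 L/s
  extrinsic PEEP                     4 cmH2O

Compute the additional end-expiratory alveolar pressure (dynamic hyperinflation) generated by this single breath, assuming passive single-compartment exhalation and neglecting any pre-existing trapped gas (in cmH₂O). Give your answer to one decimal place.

R = (PIP − Pplat)/V̇ = (44.5 − 23.2) / 1.0667 = 21.3/1.0667 = 19.968 cmH2O·s/L.
C = Vt/(Pplat − PEEP) = 410.0 / (23.2 − 4) = 410.0/19.2 = 21.354 mL/cmH2O.
τ = R × C = 19.968 × 0.02135 L/cmH2O = 0.4263 s.
Fraction remaining = e^(−Te/τ) = e^(−0.82/0.4263) = 0.1461; trapped volume = 410.0 × 0.1461 = 59.901 mL.
Additional alveolar pressure from trapping ≈ V_trapped / C = 59.901 / 21.354 = 2.805 cmH2O.

2.8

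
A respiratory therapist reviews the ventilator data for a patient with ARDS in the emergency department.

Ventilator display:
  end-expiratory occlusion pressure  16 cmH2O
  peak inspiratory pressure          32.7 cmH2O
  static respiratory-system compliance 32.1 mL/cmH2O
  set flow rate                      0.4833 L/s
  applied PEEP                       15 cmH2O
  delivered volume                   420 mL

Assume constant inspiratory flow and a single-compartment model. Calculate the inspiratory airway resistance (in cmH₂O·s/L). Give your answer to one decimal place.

Total PEEP = 16 cmH2O (set 15 + intrinsic 1); this is the baseline alveolar pressure.
Equation of motion (constant flow): PIP = Vt/C + R·V̇ + PEEP.
R·V̇ = PIP − Vt/C − PEEP = 32.7 − 420/32.1 − 16 = 32.7 − 13.084 − 16 = 3.616 cmH2O.
R = 3.616 / 0.4833 = 7.482 cmH2O·s/L.

7.5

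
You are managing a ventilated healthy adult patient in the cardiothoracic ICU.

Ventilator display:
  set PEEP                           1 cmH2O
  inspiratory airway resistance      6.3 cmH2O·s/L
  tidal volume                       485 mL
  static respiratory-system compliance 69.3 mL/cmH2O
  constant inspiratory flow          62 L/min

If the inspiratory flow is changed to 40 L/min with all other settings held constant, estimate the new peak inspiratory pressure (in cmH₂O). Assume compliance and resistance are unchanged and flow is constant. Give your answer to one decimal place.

Flow: 62 L/min ÷ 60 = 1.0333 L/s.
New flow: 40 L/min ÷ 60 = 0.6667 L/s.
PIP = Vt/C + R·V̇ + PEEP (constant-flow equation of motion).
Only the resistive term changes: ΔPIP = R × ΔV̇ = 6.3 × (0.6667 − 1.0333) = 6.3 × -0.3666 = -2.31 cmH2O.
Original PIP = 485/69.3 + 6.3×1.0333 + 1 = 14.508 cmH2O; new PIP = 14.508 + (-2.31) = 12.198 cmH2O.

12.2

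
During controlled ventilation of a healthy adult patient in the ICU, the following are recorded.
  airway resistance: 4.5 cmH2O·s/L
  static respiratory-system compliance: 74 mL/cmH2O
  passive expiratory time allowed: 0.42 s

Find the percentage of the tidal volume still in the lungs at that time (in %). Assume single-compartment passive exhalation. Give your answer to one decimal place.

τ = R × C = 4.5 × 74 mL/cmH2O = 4.5 × 0.074 L/cmH2O = 0.333 s.
Passive exhalation: V(t)/V₀ = e^(−t/τ) = e^(−0.42/0.333) = 0.2833.
Fraction remaining = 0.2833 → 28.33%.

28.3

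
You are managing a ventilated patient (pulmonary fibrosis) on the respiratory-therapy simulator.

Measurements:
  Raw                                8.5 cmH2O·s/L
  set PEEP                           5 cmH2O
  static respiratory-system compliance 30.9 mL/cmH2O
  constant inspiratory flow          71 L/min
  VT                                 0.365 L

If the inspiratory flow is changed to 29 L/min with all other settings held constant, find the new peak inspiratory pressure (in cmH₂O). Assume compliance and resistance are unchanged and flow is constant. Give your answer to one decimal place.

20.9

Flow: 71 L/min ÷ 60 = 1.1833 L/s.
New flow: 29 L/min ÷ 60 = 0.4833 L/s.
PIP = Vt/C + R·V̇ + PEEP (constant-flow equation of motion).
Only the resistive term changes: ΔPIP = R × ΔV̇ = 8.5 × (0.4833 − 1.1833) = 8.5 × -0.7 = -5.95 cmH2O.
Original PIP = 365/30.9 + 8.5×1.1833 + 5 = 26.87 cmH2O; new PIP = 26.87 + (-5.95) = 20.92 cmH2O.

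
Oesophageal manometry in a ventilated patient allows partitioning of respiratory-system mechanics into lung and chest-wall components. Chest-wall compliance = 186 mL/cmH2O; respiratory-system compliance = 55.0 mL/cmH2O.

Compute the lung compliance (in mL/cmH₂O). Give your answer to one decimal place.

78.1

1/CL = 1/Crs − 1/Ccw.
1/CL = 1/55.0 − 1/186 = 0.01281.
CL = 78.064 mL/cmH2O.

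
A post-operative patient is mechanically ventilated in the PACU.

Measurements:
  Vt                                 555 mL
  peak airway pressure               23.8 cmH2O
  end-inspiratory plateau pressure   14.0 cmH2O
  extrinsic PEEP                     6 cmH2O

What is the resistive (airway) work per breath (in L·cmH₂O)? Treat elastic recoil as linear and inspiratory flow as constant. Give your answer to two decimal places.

With constant inspiratory flow the resistive pressure is constant at PIP − Pplat = 23.8 − 14.0 = 9.8 cmH2O, so resistive work = 9.8 × 0.555 = 5.439 L·cmH2O.

5.44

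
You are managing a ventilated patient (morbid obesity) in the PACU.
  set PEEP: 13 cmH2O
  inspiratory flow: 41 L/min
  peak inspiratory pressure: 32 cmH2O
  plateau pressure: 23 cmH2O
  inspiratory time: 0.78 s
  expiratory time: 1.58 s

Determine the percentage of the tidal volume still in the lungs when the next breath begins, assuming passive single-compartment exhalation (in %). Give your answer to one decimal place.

10.5

Flow: 41 L/min ÷ 60 = 0.6833 L/s.
Vt = flow × Ti = 0.6833 L/s × 0.78 s × 1000 mL/L = 532.97 mL.
R = (PIP − Pplat)/V̇ = (32 − 23) / 0.6833 = 9.0/0.6833 = 13.171 cmH2O·s/L.
C = Vt/(Pplat − PEEP) = 532.97 / (23 − 13) = 532.97/10.0 = 53.297 mL/cmH2O.
τ = R × C = 13.171 × 0.0533 L/cmH2O = 0.702 s.
Fraction remaining at end-expiration = e^(−Te/τ) = e^(−1.58/0.702) = 0.1053 → 10.53%.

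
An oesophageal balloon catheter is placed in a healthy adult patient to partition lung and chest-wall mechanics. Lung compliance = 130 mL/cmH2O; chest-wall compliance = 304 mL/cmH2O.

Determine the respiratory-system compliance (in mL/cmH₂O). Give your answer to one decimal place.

Lung and chest wall are elastances in series: 1/Crs = 1/CL + 1/Ccw.
1/Crs = 1/130 + 1/304 = 0.01098.
Crs = 91.075 mL/cmH2O.

91.1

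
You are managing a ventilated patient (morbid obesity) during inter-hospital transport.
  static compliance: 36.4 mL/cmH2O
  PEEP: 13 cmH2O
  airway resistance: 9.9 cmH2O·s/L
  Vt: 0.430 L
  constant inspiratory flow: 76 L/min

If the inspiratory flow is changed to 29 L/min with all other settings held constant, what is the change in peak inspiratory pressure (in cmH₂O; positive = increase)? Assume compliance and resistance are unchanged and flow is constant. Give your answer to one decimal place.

Flow: 76 L/min ÷ 60 = 1.2667 L/s.
New flow: 29 L/min ÷ 60 = 0.4833 L/s.
PIP = Vt/C + R·V̇ + PEEP (constant-flow equation of motion).
Only the resistive term changes: ΔPIP = R × ΔV̇ = 9.9 × (0.4833 − 1.2667) = 9.9 × -0.7834 = -7.756 cmH2O.

-7.8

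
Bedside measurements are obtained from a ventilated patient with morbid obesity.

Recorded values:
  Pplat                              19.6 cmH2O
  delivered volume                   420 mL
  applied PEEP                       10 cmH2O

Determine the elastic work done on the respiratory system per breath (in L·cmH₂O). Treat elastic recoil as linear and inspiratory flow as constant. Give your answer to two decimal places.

Elastic work ≈ ½ × (Pplat − PEEP) × Vt = 0.5 × (19.6 − 10) × 0.420 L = 0.5 × 9.6 × 0.420 = 2.016 L·cmH2O.

2.02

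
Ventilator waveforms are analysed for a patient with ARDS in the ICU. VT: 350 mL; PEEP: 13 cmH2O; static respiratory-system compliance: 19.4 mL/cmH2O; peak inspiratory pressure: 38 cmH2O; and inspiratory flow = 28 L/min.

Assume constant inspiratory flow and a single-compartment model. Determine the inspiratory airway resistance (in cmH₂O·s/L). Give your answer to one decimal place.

Flow: 28 L/min ÷ 60 = 0.4667 L/s.
Equation of motion (constant flow): PIP = Vt/C + R·V̇ + PEEP.
R·V̇ = PIP − Vt/C − PEEP = 38 − 350/19.4 − 13 = 38 − 18.041 − 13 = 6.959 cmH2O.
R = 6.959 / 0.4667 = 14.911 cmH2O·s/L.

14.9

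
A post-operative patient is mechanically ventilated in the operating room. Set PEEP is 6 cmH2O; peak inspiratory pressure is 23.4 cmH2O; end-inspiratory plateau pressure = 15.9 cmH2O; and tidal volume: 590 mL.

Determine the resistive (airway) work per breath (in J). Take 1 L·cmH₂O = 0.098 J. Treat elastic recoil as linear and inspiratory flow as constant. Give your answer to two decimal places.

With constant inspiratory flow the resistive pressure is constant at PIP − Pplat = 23.4 − 15.9 = 7.5 cmH2O, so resistive work = 7.5 × 0.590 = 4.425 L·cmH2O.
× 0.098 J/(L·cmH2O) → 0.4337 J.

0.43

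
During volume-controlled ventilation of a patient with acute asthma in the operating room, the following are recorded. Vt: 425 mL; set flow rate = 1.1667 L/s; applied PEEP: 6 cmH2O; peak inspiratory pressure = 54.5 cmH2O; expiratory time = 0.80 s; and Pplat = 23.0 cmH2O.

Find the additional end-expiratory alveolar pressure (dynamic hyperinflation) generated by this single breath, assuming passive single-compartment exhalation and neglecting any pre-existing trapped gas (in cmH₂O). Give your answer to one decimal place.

R = (PIP − Pplat)/V̇ = (54.5 − 23.0) / 1.1667 = 31.5/1.1667 = 26.999 cmH2O·s/L.
C = Vt/(Pplat − PEEP) = 425.0 / (23.0 − 6) = 425.0/17.0 = 25.0 mL/cmH2O.
τ = R × C = 26.999 × 0.025 L/cmH2O = 0.675 s.
Fraction remaining = e^(−Te/τ) = e^(−0.80/0.675) = 0.3057; trapped volume = 425.0 × 0.3057 = 129.92 mL.
Additional alveolar pressure from trapping ≈ V_trapped / C = 129.92 / 25.0 = 5.197 cmH2O.

5.2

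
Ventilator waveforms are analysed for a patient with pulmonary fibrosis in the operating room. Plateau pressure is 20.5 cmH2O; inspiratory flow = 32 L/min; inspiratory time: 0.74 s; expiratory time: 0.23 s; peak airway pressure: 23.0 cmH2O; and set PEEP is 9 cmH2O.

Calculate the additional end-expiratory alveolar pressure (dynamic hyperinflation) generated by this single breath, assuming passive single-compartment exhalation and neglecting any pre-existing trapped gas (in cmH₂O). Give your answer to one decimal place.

Flow: 32 L/min ÷ 60 = 0.5333 L/s.
Vt = flow × Ti = 0.5333 L/s × 0.74 s × 1000 mL/L = 394.64 mL.
R = (PIP − Pplat)/V̇ = (23.0 − 20.5) / 0.5333 = 2.5/0.5333 = 4.688 cmH2O·s/L.
C = Vt/(Pplat − PEEP) = 394.64 / (20.5 − 9) = 394.64/11.5 = 34.317 mL/cmH2O.
τ = R × C = 4.688 × 0.03432 L/cmH2O = 0.1609 s.
Fraction remaining = e^(−Te/τ) = e^(−0.23/0.1609) = 0.2394; trapped volume = 394.64 × 0.2394 = 94.477 mL.
Additional alveolar pressure from trapping ≈ V_trapped / C = 94.477 / 34.317 = 2.753 cmH2O.

2.8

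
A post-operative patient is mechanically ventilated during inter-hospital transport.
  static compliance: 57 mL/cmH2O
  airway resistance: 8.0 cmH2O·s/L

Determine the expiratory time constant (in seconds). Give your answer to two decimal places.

0.46

τ = R × C = 8.0 × 57 mL/cmH2O = 8.0 × 0.057 L/cmH2O = 0.456 s.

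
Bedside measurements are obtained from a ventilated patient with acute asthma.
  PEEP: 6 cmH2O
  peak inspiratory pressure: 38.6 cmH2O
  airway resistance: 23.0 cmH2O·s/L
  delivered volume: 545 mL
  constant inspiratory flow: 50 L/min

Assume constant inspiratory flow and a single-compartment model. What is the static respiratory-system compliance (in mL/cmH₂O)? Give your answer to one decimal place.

40.6

Flow: 50 L/min ÷ 60 = 0.8333 L/s.
Equation of motion (constant flow): PIP = Vt/C + R·V̇ + PEEP.
Vt/C = PIP − R·V̇ − PEEP = 38.6 − 23.0×0.8333 − 6 = 38.6 − 19.166 − 6 = 13.434 cmH2O.
C = Vt / 13.434 = 545 / 13.434 = 40.569 mL/cmH2O.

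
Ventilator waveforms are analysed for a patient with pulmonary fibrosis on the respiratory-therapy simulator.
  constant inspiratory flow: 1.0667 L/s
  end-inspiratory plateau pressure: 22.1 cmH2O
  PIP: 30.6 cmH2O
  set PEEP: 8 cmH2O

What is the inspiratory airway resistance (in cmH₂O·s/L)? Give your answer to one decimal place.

8.0

Raw = (PIP − Pplat) / flow = (30.6 − 22.1) / 1.0667 = 8.5 / 1.0667 = 7.969 cmH2O·s/L.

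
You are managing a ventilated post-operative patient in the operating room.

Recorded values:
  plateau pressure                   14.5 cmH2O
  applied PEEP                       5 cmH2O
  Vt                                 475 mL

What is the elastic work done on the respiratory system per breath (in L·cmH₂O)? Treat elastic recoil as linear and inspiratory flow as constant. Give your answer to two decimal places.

Elastic work ≈ ½ × (Pplat − PEEP) × Vt = 0.5 × (14.5 − 5) × 0.475 L = 0.5 × 9.5 × 0.475 = 2.256 L·cmH2O.

2.26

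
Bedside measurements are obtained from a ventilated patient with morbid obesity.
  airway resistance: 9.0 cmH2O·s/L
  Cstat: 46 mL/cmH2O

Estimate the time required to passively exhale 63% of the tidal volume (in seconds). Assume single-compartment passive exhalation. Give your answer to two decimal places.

0.41

τ = R × C = 9.0 × 46 mL/cmH2O = 9.0 × 0.046 L/cmH2O = 0.414 s.
Exhaled fraction f = 1 − e^(−t/τ) → t = −τ·ln(1 − f) = −0.414·ln(0.37) = 0.4116 s.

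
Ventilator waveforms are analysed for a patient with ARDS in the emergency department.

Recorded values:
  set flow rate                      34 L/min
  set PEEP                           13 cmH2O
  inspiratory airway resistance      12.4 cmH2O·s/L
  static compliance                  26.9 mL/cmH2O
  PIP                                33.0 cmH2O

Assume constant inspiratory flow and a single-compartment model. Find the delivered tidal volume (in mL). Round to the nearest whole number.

Flow: 34 L/min ÷ 60 = 0.5667 L/s.
Equation of motion (constant flow): PIP = Vt/C + R·V̇ + PEEP.
Vt/C = PIP − R·V̇ − PEEP = 33.0 − 7.027 − 13 = 12.973 cmH2O.
Vt = C × 12.973 = 26.9 × 12.973 = 348.97 mL.

349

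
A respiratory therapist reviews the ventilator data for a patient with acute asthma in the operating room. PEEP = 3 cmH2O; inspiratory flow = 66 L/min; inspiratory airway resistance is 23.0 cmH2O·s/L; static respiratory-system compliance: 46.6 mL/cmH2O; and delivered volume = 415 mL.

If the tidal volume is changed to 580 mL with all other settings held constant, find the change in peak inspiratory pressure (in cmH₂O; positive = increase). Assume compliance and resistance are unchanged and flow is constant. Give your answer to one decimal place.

PIP = Vt/C + R·V̇ + PEEP (constant-flow equation of motion).
Only the elastic term changes: ΔPIP = ΔVt / C = (580 − 415) / 46.6 = 3.541 cmH2O.

3.5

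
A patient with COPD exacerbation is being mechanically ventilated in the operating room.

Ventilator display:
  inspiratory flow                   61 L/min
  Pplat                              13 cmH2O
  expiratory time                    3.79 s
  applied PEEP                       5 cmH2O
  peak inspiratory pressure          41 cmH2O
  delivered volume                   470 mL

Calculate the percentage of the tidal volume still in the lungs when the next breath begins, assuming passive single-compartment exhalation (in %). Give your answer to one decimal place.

9.6

Flow: 61 L/min ÷ 60 = 1.0167 L/s.
R = (PIP − Pplat)/V̇ = (41 − 13) / 1.0167 = 28.0/1.0167 = 27.54 cmH2O·s/L.
C = Vt/(Pplat − PEEP) = 470.0 / (13 − 5) = 470.0/8.0 = 58.75 mL/cmH2O.
τ = R × C = 27.54 × 0.05875 L/cmH2O = 1.618 s.
Fraction remaining at end-expiration = e^(−Te/τ) = e^(−3.79/1.618) = 0.0961 → 9.61%.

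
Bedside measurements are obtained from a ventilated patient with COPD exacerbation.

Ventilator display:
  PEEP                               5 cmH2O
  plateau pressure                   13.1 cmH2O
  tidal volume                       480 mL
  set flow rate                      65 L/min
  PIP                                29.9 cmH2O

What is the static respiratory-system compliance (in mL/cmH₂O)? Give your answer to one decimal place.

59.3

Cstat = Vt / (Pplat − PEEP) = 480 / (13.1 − 5) = 480 / 8.1 = 59.259 mL/cmH2O.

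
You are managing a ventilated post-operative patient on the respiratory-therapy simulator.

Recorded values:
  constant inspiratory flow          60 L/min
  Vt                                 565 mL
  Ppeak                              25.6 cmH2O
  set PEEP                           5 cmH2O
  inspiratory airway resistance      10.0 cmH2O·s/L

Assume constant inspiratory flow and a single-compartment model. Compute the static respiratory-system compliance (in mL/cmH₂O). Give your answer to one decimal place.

Flow: 60 L/min ÷ 60 = 1 L/s.
Equation of motion (constant flow): PIP = Vt/C + R·V̇ + PEEP.
Vt/C = PIP − R·V̇ − PEEP = 25.6 − 10.0×1 − 5 = 25.6 − 10.0 − 5 = 10.6 cmH2O.
C = Vt / 10.6 = 565 / 10.6 = 53.302 mL/cmH2O.

53.3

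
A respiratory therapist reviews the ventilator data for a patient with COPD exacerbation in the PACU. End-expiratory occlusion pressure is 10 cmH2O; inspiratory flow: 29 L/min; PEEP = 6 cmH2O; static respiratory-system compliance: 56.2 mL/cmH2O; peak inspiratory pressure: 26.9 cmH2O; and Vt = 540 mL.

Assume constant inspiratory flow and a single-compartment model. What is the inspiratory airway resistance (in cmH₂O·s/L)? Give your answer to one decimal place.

15.1

Flow: 29 L/min ÷ 60 = 0.4833 L/s.
Total PEEP = 10 cmH2O (set 6 + intrinsic 4); this is the baseline alveolar pressure.
Equation of motion (constant flow): PIP = Vt/C + R·V̇ + PEEP.
R·V̇ = PIP − Vt/C − PEEP = 26.9 − 540/56.2 − 10 = 26.9 − 9.609 − 10 = 7.291 cmH2O.
R = 7.291 / 0.4833 = 15.086 cmH2O·s/L.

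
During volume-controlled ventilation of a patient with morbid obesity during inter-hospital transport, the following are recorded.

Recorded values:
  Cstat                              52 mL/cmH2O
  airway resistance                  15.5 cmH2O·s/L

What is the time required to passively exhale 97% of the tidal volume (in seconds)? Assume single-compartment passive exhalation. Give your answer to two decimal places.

2.83

τ = R × C = 15.5 × 52 mL/cmH2O = 15.5 × 0.052 L/cmH2O = 0.806 s.
Exhaled fraction f = 1 − e^(−t/τ) → t = −τ·ln(1 − f) = −0.806·ln(0.03) = 2.826 s.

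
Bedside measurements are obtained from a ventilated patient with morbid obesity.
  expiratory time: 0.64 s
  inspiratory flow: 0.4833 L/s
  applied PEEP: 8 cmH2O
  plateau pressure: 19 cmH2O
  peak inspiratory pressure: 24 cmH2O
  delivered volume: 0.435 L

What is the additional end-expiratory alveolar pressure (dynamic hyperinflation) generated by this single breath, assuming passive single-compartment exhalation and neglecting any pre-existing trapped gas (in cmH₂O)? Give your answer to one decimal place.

R = (PIP − Pplat)/V̇ = (24 − 19) / 0.4833 = 5.0/0.4833 = 10.346 cmH2O·s/L.
C = Vt/(Pplat − PEEP) = 435.0 / (19 − 8) = 435.0/11.0 = 39.545 mL/cmH2O.
τ = R × C = 10.346 × 0.03955 L/cmH2O = 0.4092 s.
Fraction remaining = e^(−Te/τ) = e^(−0.64/0.4092) = 0.2093; trapped volume = 435.0 × 0.2093 = 91.046 mL.
Additional alveolar pressure from trapping ≈ V_trapped / C = 91.046 / 39.545 = 2.302 cmH2O.

2.3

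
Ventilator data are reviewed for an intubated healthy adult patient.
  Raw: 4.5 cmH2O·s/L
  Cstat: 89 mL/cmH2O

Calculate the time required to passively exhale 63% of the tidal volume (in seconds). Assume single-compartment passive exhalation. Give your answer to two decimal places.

0.40

τ = R × C = 4.5 × 89 mL/cmH2O = 4.5 × 0.089 L/cmH2O = 0.4005 s.
Exhaled fraction f = 1 − e^(−t/τ) → t = −τ·ln(1 − f) = −0.4005·ln(0.37) = 0.3982 s.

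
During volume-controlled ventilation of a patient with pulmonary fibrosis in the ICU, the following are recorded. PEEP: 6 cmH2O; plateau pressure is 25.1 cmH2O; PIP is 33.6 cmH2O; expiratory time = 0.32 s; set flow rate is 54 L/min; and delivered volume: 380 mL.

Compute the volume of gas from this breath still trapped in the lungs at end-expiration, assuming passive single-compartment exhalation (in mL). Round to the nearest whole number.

69

Flow: 54 L/min ÷ 60 = 0.9 L/s.
R = (PIP − Pplat)/V̇ = (33.6 − 25.1) / 0.9 = 8.5/0.9 = 9.444 cmH2O·s/L.
C = Vt/(Pplat − PEEP) = 380.0 / (25.1 − 6) = 380.0/19.1 = 19.895 mL/cmH2O.
τ = R × C = 9.444 × 0.0199 L/cmH2O = 0.1879 s.
Fraction remaining = e^(−Te/τ) = e^(−0.32/0.1879) = 0.1821.
Trapped volume = 380.0 × 0.1821 = 69.198 mL.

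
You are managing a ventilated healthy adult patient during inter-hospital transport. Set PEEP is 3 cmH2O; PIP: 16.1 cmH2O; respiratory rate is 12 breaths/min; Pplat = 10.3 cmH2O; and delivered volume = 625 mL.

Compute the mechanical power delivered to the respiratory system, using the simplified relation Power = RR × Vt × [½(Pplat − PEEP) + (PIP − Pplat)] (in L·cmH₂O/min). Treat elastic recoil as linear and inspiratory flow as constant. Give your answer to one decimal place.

70.9

Per-breath work = Vt × [½(Pplat−PEEP) + (PIP−Pplat)] = 0.625 × [0.5×7.3 + 5.8] = 0.625 × 9.45 = 5.906 L·cmH2O.
Power = 12 × 5.906 = 70.872 L·cmH2O/min.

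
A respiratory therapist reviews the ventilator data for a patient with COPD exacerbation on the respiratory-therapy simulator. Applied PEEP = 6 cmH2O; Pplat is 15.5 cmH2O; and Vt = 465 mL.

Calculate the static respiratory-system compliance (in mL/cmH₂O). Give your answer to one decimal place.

Cstat = Vt / (Pplat − PEEP) = 465 / (15.5 − 6) = 465 / 9.5 = 48.947 mL/cmH2O.

48.9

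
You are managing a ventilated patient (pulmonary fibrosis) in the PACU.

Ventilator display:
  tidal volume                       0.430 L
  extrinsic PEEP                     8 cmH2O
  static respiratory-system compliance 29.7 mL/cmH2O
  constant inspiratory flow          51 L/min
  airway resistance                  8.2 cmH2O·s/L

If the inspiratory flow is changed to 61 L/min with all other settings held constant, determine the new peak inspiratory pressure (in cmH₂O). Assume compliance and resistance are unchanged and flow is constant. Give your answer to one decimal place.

Flow: 51 L/min ÷ 60 = 0.85 L/s.
New flow: 61 L/min ÷ 60 = 1.0167 L/s.
PIP = Vt/C + R·V̇ + PEEP (constant-flow equation of motion).
Only the resistive term changes: ΔPIP = R × ΔV̇ = 8.2 × (1.0167 − 0.85) = 8.2 × 0.1667 = 1.367 cmH2O.
Original PIP = 430/29.7 + 8.2×0.85 + 8 = 29.448 cmH2O; new PIP = 29.448 + (1.367) = 30.815 cmH2O.

30.8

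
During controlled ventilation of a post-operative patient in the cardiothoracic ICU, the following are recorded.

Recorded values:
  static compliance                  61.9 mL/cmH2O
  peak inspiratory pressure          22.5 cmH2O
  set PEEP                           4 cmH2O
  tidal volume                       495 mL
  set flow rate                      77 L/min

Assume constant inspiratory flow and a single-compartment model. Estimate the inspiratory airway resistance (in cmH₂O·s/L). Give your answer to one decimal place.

Flow: 77 L/min ÷ 60 = 1.2833 L/s.
Equation of motion (constant flow): PIP = Vt/C + R·V̇ + PEEP.
R·V̇ = PIP − Vt/C − PEEP = 22.5 − 495/61.9 − 4 = 22.5 − 7.997 − 4 = 10.503 cmH2O.
R = 10.503 / 1.2833 = 8.184 cmH2O·s/L.

8.2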